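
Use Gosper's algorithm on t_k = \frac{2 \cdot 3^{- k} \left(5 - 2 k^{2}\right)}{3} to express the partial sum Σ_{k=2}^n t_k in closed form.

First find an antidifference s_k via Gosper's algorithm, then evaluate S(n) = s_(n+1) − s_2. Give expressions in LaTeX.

Step 1: r(k) = (2*(k + 1)**2 - 5)/(3*(2*k**2 - 5)).
Take A(k)=1/3, B(k)=1, C(k)=k**2 - 5/2.
f must satisfy (1/3)·f(k+1) − (1)·f(k) = k**2 - 5/2.
Degrees (0,0,2) ⇒ d ≤ 2.
Coefficient equations give f(k) = -3*(2*k**2 + 2*k - 3)/4.
Get s_k = R·t_k = (2*k**2 + 2*k - 3)/3**k with R(k) = B(k−1)f(k)/C(k) = -3*(2*k**2 + 2*k - 3)/(2*(2*k**2 - 5)).
s_(k+1) − s_k = 2*(5 - 2*k**2)/(3*3**k) = t_k.
Telescope: S(n) = s_(n+1) − s_(2) = 3**(-n - 1)*(2*n**2 + 6*n + 1) − (1) = 3**(-n - 1)*(-3**(n + 1) + 2*n**2 + 6*n + 1).

S(n) = 3^{- n - 1} \left(- 3^{n + 1} + 2 n^{2} + 6 n + 1\right)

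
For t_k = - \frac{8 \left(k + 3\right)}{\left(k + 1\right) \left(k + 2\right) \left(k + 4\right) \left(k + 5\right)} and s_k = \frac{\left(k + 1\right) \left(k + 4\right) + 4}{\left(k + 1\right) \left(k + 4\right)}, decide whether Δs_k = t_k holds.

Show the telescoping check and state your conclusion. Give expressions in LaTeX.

valid; difference matches t_k

s_(k+1) = ((k + 2)*(k + 5) + 4)/((k + 2)*(k + 5))
s_(k+1) − s_k = 8*(-k - 3)/(k**4 + 12*k**3 + 49*k**2 + 78*k + 40)
(s_(k+1) − s_k) − t_k = 0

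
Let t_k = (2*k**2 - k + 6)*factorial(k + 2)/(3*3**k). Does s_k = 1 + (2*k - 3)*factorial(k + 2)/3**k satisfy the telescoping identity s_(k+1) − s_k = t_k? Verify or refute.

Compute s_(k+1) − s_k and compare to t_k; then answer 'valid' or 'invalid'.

valid; difference matches t_k

s_(k+1) = 3**(-k - 1)*(2*k - 1)*factorial(k + 3) + 1
s_(k+1) − s_k = (2*k**2 - k + 6)*factorial(k + 2)/(3*3**k)
(s_(k+1) − s_k) − t_k = 0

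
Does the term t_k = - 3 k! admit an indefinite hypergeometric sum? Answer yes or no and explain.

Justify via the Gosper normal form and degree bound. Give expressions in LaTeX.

No; the degree bound rules out any f.

r(k) = k + 1 after simplifying.
So A=k + 1 and B=1, with C=1.
Key eq: (k + 1)·f(k+1) = (1)·f(k) + (1).
From deg A=1, deg B=0, deg C=0: d=-1.
d = -1 < 0 ⇒ no nonzero polynomial f; not summable.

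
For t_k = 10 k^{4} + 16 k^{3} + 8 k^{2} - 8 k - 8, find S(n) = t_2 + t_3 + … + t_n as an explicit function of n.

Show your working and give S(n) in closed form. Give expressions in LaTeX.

S(n) = 2 n^{5} + 9 n^{4} + 14 n^{3} + 4 n^{2} - 11 n - 18

Step 1: r(k) = (5*k**4 + 28*k**3 + 58*k**2 + 48*k + 9)/(5*k**4 + 8*k**3 + 4*k**2 - 4*k - 4).
So A=1 and B=1, with C=k**4 + 8*k**3/5 + 4*k**2/5 - 4*k/5 - 4/5.
Solve (1)·f(k+1) − (1)·f(k) = k**4 + 8*k**3/5 + 4*k**2/5 - 4*k/5 - 4/5.
d = 5 from the (0,0,4) case.
Solving with deg f ≤ 5: f(k) = k*(2*k**4 - k**3 - 2*k**2 - 4*k - 3)/10.
R(k) = B(k−1)·f(k)/C(k) = k*(2*k**4 - k**3 - 2*k**2 - 4*k - 3)/(2*(5*k**4 + 8*k**3 + 4*k**2 - 4*k - 4)); s_k = R·t_k = k*(2*k**4 - k**3 - 2*k**2 - 4*k - 3).
s_(k+1) − s_k = 10*k**4 + 16*k**3 + 8*k**2 - 8*k - 8 = t_k.
Σ_(k=2)^n t_k = s_(n+1) − s_(2) = (2*n**5 + 9*n**4 + 14*n**3 + 4*n**2 - 11*n - 8) − (10), i.e. 2*n**5 + 9*n**4 + 14*n**3 + 4*n**2 - 11*n - 18.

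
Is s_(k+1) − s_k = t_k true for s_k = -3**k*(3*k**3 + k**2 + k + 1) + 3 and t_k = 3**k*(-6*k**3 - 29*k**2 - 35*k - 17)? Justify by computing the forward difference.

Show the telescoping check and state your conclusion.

valid (s_(k+1) − s_k reduces to t_k)

s_(k+1) = -3*3**k*(k + 3*(k + 1)**3 + (k + 1)**2 + 2) + 3
s_(k+1) − s_k = 3**k*(-6*k**3 - 29*k**2 - 35*k - 17)
(s_(k+1) − s_k) − t_k = 0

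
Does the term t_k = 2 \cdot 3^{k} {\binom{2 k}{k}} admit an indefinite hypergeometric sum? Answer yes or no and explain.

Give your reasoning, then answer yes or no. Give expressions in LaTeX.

No — negative degree bound, so no certificate f.

Step 1: r(k) = 6*(2*k + 1)/(k + 1).
Gosper form: A/B · C(k+1)/C(k) with A=12*k + 6, B=k + 1, C=1.
f must satisfy (12*k + 6)·f(k+1) − (k)·f(k) = 1.
Degrees (1,1,0) ⇒ d ≤ -1.
Negative degree bound (-1): no f exists, t_k not Gosper-summable.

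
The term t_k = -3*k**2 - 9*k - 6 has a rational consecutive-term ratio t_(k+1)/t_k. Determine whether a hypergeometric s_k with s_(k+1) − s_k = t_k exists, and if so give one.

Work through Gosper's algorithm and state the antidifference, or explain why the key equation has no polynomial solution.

s_k = k*(-k**2 - 3*k - 2)

Compute t_(k+1)/t_k: get (k + 3)/(k + 1).
Normal form (A,B,C) = (1, 1, k**2 + 3*k + 2).
Set up (1)·f(k+1) − (1)·f(k) − (k**2 + 3*k + 2) = 0.
deg f ≤ 3 (via 0,0,2).
Solve for f: f(k) = k*(k + 1)*(k + 2)/3 (degree 3 ≤ 3).
Certificate R = B(k−1)f/C = k/3 gives s_k = k*(-k**2 - 3*k - 2).
Δs = -3*k**2 - 9*k - 6, as required.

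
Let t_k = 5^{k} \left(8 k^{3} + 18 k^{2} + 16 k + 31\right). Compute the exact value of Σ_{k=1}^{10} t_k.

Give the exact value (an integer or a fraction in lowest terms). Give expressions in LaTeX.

Σ = 114599609340

The ratio is 5*(8*k**3 + 42*k**2 + 76*k + 73)/(8*k**3 + 18*k**2 + 16*k + 31).
Factor: A=5; B=1; C=k**3 + 9*k**2/4 + 2*k + 31/8.
Solve (5)·f(k+1) − (1)·f(k) = k**3 + 9*k**2/4 + 2*k + 31/8.
deg f ≤ 3 (via 0,0,3).
Solve for f: f(k) = (2*k**3 - 3*k**2 + 4*k + 4)/8 (degree 3 ≤ 3).
So s_k = (B(k−1)f/C)·t_k = ((2*k**3 - 3*k**2 + 4*k + 4)/(8*k**3 + 18*k**2 + 16*k + 31))·t_k = 5**k*(2*k**3 - 3*k**2 + 4*k + 4).
Check: Δs_k = 5**k*(8*k**3 + 18*k**2 + 16*k + 31). ✓
Σ_(k=1)^(10) t_k = s_(11) − s_(1) = 114599609375 − (35) = 114599609340.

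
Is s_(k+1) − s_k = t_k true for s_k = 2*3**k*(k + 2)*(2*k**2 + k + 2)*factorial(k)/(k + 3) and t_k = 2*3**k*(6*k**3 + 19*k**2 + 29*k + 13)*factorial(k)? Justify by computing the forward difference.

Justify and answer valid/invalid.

Invalid: residual -2*3**k*(6*k**4 + 37*k**3 + 84*k**2 + 99*k + 37)*factorial(k)/((k + 3)*(k + 4)) ≠ 0.

s_(k+1) = 6*3**k*(k + 3)*(2*k**2 + 5*k + 5)*factorial(k + 1)/(k + 4)
s_(k+1) − s_k = 2*3**k*(6*k**5 + 55*k**4 + 197*k**3 + 360*k**2 + 340*k + 119)*factorial(k)/((k + 3)*(k + 4))
(s_(k+1) − s_k) − t_k = -2*3**k*(6*k**4 + 37*k**3 + 84*k**2 + 99*k + 37)*factorial(k)/((k + 3)*(k + 4))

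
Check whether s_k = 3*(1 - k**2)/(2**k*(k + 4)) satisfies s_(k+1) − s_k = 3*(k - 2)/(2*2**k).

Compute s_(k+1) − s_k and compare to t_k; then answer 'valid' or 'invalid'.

s_(k+1) = 3*(1 - (k + 1)**2)/(2*2**k*(k + 5))
s_(k+1) − s_k = 3*(k**3 + 4*k**2 - 10*k - 10)/(2*2**k*(k**2 + 9*k + 20))
(s_(k+1) − s_k) − t_k = 9*(-k**2 - 4*k + 10)/(2*2**k*(k**2 + 9*k + 20))

Invalid: residual 9*(-k**2 - 4*k + 10)/(2*2**k*(k**2 + 9*k + 20)) ≠ 0.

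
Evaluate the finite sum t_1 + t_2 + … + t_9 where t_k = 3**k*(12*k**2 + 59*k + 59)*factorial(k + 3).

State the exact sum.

Σ = 15075673399986840

Step 1: r(k) = 3*(12*k**3 + 131*k**2 + 462*k + 520)/(12*k**2 + 59*k + 59).
Gosper form: A/B · C(k+1)/C(k) with A=3*k + 12, B=1, C=k**2 + 59*k/12 + 59/12.
Key eq: (3*k + 12)·f(k+1) = (1)·f(k) + (k**2 + 59*k/12 + 59/12).
deg f ≤ 1 (via 1,0,2).
Match coefficients ⇒ f(k) = (4*k + 1)/12.
Then R = B(k−1)f/C = (4*k + 1)/(12*k**2 + 59*k + 59), so s_k = R(k)·t_k = 3**k*(4*k + 1)*factorial(k + 3).
Verify: 3**k*(12*k**2 + 59*k + 59)*factorial(k + 3) matches t_k.
Evaluate s at k=10 and k=1: 15075673399987200 and 360; difference 15075673399986840.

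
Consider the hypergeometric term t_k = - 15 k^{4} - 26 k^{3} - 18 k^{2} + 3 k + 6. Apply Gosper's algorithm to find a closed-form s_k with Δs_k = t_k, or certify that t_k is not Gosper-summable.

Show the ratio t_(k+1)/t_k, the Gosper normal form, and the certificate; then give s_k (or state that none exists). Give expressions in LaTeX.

s_k = k \left(- 3 k^{4} + k^{3} + 2 k^{2} + 4 k + 2\right)

t_(k+1)/t_k = (15*k**4 + 86*k**3 + 186*k**2 + 171*k + 50)/(15*k**4 + 26*k**3 + 18*k**2 - 3*k - 6).
Take A(k)=1, B(k)=1, C(k)=k**4 + 26*k**3/15 + 6*k**2/5 - k/5 - 2/5.
Set up (1)·f(k+1) − (1)·f(k) − (k**4 + 26*k**3/15 + 6*k**2/5 - k/5 - 2/5) = 0.
Degrees (0,0,4) ⇒ d ≤ 5.
Match coefficients ⇒ f(k) = k*(3*k**4 - k**3 - 2*k**2 - 4*k - 2)/15.
R(k) = B(k−1)·f(k)/C(k) = k*(3*k**4 - k**3 - 2*k**2 - 4*k - 2)/(15*k**4 + 26*k**3 + 18*k**2 - 3*k - 6); s_k = R·t_k = k*(-3*k**4 + k**3 + 2*k**2 + 4*k + 2).
Δs = -15*k**4 - 26*k**3 - 18*k**2 + 3*k + 6, as required.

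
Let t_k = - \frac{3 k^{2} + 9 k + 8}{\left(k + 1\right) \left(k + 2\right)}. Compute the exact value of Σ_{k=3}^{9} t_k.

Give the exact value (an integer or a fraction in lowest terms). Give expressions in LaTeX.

r(k) = (k + 1)*(9*k + 3*(k + 1)**2 + 17)/((k + 3)*(3*k**2 + 9*k + 8)) after simplifying.
Gosper form: A/B · C(k+1)/C(k) with A=k + 1, B=k + 3, C=k**2 + 3*k + 8/3.
Key eq: (k + 1)·f(k+1) = (k + 2)·f(k) + (k**2 + 3*k + 8/3).
d = 2 from the (1,1,2) case.
Solve for f: f(k) = k*(3*k + 5)/3 (degree 2 ≤ 2).
So s_k = (B(k−1)f/C)·t_k = (k*(k + 2)*(3*k + 5)/(3*k**2 + 9*k + 8))·t_k = k*(-3*k - 5)/(k + 1).
Δs = (-3*k**2 - 9*k - 8)/(k**2 + 3*k + 2), as required.
Telescoping: Σ = s_(10) − s_(3) = -350/11 − (-21/2) = -469/22.

Σ = -469/22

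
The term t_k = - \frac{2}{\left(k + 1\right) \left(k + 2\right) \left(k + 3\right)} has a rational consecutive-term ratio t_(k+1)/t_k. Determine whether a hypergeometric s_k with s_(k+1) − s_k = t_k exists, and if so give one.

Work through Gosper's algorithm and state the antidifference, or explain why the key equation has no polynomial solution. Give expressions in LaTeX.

s_k = \frac{k \left(- k - 3\right)}{2 \left(k + 1\right) \left(k + 2\right)}

Step 1: r(k) = (k + 1)/(k + 4).
Take A(k)=k + 1, B(k)=k + 4, C(k)=1.
Solve (k + 1)·f(k+1) − (k + 3)·f(k) = 1.
deg f ≤ 2 (via 1,1,0).
Solving with deg f ≤ 2: f(k) = k*(k + 3)/4.
Get s_k = R·t_k = k*(-k - 3)/(2*(k + 1)*(k + 2)) with R(k) = B(k−1)f(k)/C(k) = k*(k + 3)**2/4.
Verify: -2/(k**3 + 6*k**2 + 11*k + 6) matches t_k.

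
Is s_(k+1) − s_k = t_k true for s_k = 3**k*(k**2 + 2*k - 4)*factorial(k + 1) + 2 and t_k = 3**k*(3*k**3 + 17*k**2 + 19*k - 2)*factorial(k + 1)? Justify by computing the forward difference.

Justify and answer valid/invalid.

valid; difference matches t_k

s_(k+1) = 3**(k + 1)*(2*k + (k + 1)**2 - 2)*factorial(k + 2) + 2
s_(k+1) − s_k = 3**k*(3*k**3 + 17*k**2 + 19*k - 2)*factorial(k + 1)
(s_(k+1) − s_k) − t_k = 0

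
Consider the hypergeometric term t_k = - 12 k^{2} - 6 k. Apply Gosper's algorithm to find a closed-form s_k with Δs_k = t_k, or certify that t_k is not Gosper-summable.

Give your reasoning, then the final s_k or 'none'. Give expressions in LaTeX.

t_(k+1)/t_k = (k + 2*(k + 1)**2 + 1)/(k*(2*k + 1)).
A = 1, B = 1, C = k**2 + k/2.
Key eq: (1)·f(k+1) = (1)·f(k) + (k**2 + k/2).
d = 3 from the (0,0,2) case.
Solve for f: f(k) = k*(k - 1)*(4*k + 1)/12 (degree 3 ≤ 3).
R(k) = B(k−1)·f(k)/C(k) = (k - 1)*(4*k + 1)/(6*(2*k + 1)); s_k = R·t_k = k*(-4*k**2 + 3*k + 1).
Δs = 6*k*(-2*k - 1), as required.

s_k = k \left(- 4 k^{2} + 3 k + 1\right)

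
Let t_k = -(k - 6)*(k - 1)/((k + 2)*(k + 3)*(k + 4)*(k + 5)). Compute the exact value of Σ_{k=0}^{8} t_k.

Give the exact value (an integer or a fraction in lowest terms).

The ratio is k*(k - 5)*(k + 2)/((k - 6)*(k - 1)*(k + 6)).
Factor: A=k + 2; B=k + 6; C=k**2 - 7*k + 6.
f must satisfy (k + 2)·f(k+1) − (k + 5)·f(k) = k**2 - 7*k + 6.
Degrees (1,1,2) ⇒ d ≤ 3.
Match coefficients ⇒ f(k) = k*(k**2 - 3*k + 38)/12.
Get s_k = R·t_k = k*(-k**2 + 3*k - 38)/(12*(k**3 + 9*k**2 + 26*k + 24)) with R(k) = B(k−1)f(k)/C(k) = k*(k + 5)*(k**2 - 3*k + 38)/(12*(k - 6)*(k - 1)).
Check: Δs_k = (-k**2 + 7*k - 6)/(k**4 + 14*k**3 + 71*k**2 + 154*k + 120). ✓
Telescoping: Σ = s_(9) − s_(0) = -23/572 − (0) = -23/572.

Σ = -23/572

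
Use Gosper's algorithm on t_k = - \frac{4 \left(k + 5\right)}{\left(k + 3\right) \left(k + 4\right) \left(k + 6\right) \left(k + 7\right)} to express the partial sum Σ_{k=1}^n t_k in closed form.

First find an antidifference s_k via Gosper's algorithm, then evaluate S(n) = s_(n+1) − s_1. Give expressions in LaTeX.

The ratio is (k + 3)*(k + 6)**2/((k + 5)**2*(k + 8)).
A = k + 3, B = k + 8, C = k**2 + 10*k + 25.
Need (k + 3)·f(k+1) − (k + 7)·f(k) = k**2 + 10*k + 25.
Bound: deg f ≤ 4.
Match coefficients ⇒ f(k) = k*(k + 4)*(k + 5)*(k + 9)/36.
Certificate R = B(k−1)f/C = k*(k + 4)*(k + 7)*(k + 9)/(36*(k + 5)) gives s_k = k*(-k - 9)/(9*(k**2 + 9*k + 18)).
Δs = 4*(-k - 5)/(k**4 + 20*k**3 + 145*k**2 + 450*k + 504), as required.
Σ_(k=1)^n t_k = s_(n+1) − s_(1) = ((-n**2 - 11*n - 10)/(9*(n**2 + 11*n + 28))) − (-5/126), i.e. n*(-n - 11)/(14*(n**2 + 11*n + 28)).

S(n) = \frac{n \left(- n - 11\right)}{14 \left(n^{2} + 11 n + 28\right)}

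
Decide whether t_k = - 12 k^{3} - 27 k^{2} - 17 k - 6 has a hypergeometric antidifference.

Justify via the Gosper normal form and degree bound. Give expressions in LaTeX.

Compute t_(k+1)/t_k: get (12*k**3 + 63*k**2 + 107*k + 62)/(12*k**3 + 27*k**2 + 17*k + 6).
So A=1 and B=1, with C=k**3 + 9*k**2/4 + 17*k/12 + 1/2.
Solve (1)·f(k+1) − (1)·f(k) = k**3 + 9*k**2/4 + 17*k/12 + 1/2.
From deg A=0, deg B=0, deg C=3: d=4.
Solve for f: f(k) = k*(3*k**3 + 3*k**2 - 2*k + 2)/12 (degree 4 ≤ 4).
Then R = B(k−1)f/C = k*(3*k**3 + 3*k**2 - 2*k + 2)/(12*k**3 + 27*k**2 + 17*k + 6), so s_k = R(k)·t_k = k*(-3*k**3 - 3*k**2 + 2*k - 2).
Δs = -12*k**3 - 27*k**2 - 17*k - 6, as required.

Yes. s_k = k \left(- 3 k^{3} - 3 k^{2} + 2 k - 2\right).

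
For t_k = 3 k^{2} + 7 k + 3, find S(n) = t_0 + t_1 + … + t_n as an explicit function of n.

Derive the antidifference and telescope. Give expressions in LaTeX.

The ratio is (3*k**2 + 13*k + 13)/(3*k**2 + 7*k + 3).
Normal form (A,B,C) = (1, 1, k**2 + 7*k/3 + 1).
f must satisfy (1)·f(k+1) − (1)·f(k) = k**2 + 7*k/3 + 1.
d = 3 from the (0,0,2) case.
Solving with deg f ≤ 3: f(k) = k**2*(k + 2)/3.
Get s_k = R·t_k = k**2*(k + 2) with R(k) = B(k−1)f(k)/C(k) = k**2*(k + 2)/(3*k**2 + 7*k + 3).
s_(k+1) − s_k = 3*k**2 + 7*k + 3 = t_k.
Evaluate: s_(n+1) = n**3 + 5*n**2 + 7*n + 3; subtract s_(0) = 0 ⇒ S(n) = n**3 + 5*n**2 + 7*n + 3.

S(n) = n^{3} + 5 n^{2} + 7 n + 3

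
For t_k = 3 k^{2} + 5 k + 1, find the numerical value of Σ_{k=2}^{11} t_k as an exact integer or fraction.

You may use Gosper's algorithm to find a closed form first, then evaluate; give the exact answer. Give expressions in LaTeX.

Ratio r(k) = (3*k**2 + 11*k + 9)/(3*k**2 + 5*k + 1).
So A=1 and B=1, with C=k**2 + 5*k/3 + 1/3.
Need (1)·f(k+1) − (1)·f(k) = k**2 + 5*k/3 + 1/3.
From deg A=0, deg B=0, deg C=2: d=3.
Solve for f: f(k) = k*(k**2 + k - 1)/3 (degree 3 ≤ 3).
Get s_k = R·t_k = k*(k**2 + k - 1) with R(k) = B(k−1)f(k)/C(k) = k*(k**2 + k - 1)/(3*k**2 + 5*k + 1).
Δs = 3*k**2 + 5*k + 1, as required.
Telescoping: Σ = s_(12) − s_(2) = 1860 − (10) = 1850.

Σ = 1850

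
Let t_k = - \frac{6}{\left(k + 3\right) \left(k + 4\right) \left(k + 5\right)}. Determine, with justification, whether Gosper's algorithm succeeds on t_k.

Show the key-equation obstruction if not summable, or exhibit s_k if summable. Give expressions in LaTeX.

r(k) = (k + 3)/(k + 6) after simplifying.
Normal form (A,B,C) = (k + 3, k + 6, 1).
Set up (k + 3)·f(k+1) − (k + 5)·f(k) − (1) = 0.
Degrees (1,1,0) ⇒ d ≤ 2.
Match coefficients ⇒ f(k) = k*(k + 7)/24.
R(k) = B(k−1)·f(k)/C(k) = k*(k + 5)*(k + 7)/24; s_k = R·t_k = k*(-k - 7)/(4*(k + 3)*(k + 4)).
Verify: -6/(k**3 + 12*k**2 + 47*k + 60) matches t_k.

Yes. s_k = \frac{k \left(- k - 7\right)}{4 \left(k + 3\right) \left(k + 4\right)}.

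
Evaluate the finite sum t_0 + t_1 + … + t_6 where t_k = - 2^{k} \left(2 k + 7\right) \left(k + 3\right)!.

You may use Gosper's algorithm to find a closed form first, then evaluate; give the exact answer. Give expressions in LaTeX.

Σ = -464486394

Step 1: r(k) = 2*(k + 4)*(2*k + 9)/(2*k + 7).
So A=2*k + 8 and B=1, with C=k + 7/2.
Need (2*k + 8)·f(k+1) − (1)·f(k) = k + 7/2.
Bound: deg f ≤ 0.
A polynomial solution: f(k) = 1/2.
Then R = B(k−1)f/C = 1/(2*k + 7), so s_k = R(k)·t_k = -2**k*factorial(k + 3).
Δs = -2**k*(2*k + 7)*factorial(k + 3), as required.
Telescoping: Σ = s_(7) − s_(0) = -464486400 − (-6) = -464486394.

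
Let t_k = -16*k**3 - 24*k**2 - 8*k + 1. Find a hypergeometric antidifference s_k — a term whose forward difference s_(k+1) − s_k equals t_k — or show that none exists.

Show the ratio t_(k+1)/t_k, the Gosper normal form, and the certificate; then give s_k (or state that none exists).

s_k = k*(-4*k**3 + 4*k + 1)

Step 1: r(k) = (16*k**3 + 72*k**2 + 104*k + 47)/(16*k**3 + 24*k**2 + 8*k - 1).
A = 1, B = 1, C = k**3 + 3*k**2/2 + k/2 - 1/16.
Key eq: (1)·f(k+1) = (1)·f(k) + (k**3 + 3*k**2/2 + k/2 - 1/16).
Degrees (0,0,3) ⇒ d ≤ 4.
Solve for f: f(k) = k*(4*k**3 - 4*k - 1)/16 (degree 4 ≤ 4).
Then R = B(k−1)f/C = k*(4*k**3 - 4*k - 1)/(16*k**3 + 24*k**2 + 8*k - 1), so s_k = R(k)·t_k = k*(-4*k**3 + 4*k + 1).
Δs = -16*k**3 - 24*k**2 - 8*k + 1, as required.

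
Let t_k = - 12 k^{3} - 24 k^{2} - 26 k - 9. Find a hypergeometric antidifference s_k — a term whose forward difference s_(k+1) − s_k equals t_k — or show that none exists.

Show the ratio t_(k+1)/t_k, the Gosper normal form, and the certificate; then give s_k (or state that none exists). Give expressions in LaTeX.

s_k = k^{2} \left(- 3 k^{2} - 2 k - 4\right)

Compute t_(k+1)/t_k: get (12*k**3 + 60*k**2 + 110*k + 71)/(12*k**3 + 24*k**2 + 26*k + 9).
Normal form (A,B,C) = (1, 1, k**3 + 2*k**2 + 13*k/6 + 3/4).
f must satisfy (1)·f(k+1) − (1)·f(k) = k**3 + 2*k**2 + 13*k/6 + 3/4.
d = 4 from the (0,0,3) case.
Solve for f: f(k) = k**2*(3*k**2 + 2*k + 4)/12 (degree 4 ≤ 4).
Get s_k = R·t_k = k**2*(-3*k**2 - 2*k - 4) with R(k) = B(k−1)f(k)/C(k) = k**2*(3*k**2 + 2*k + 4)/(12*k**3 + 24*k**2 + 26*k + 9).
Δs = -12*k**3 - 24*k**2 - 26*k - 9, as required.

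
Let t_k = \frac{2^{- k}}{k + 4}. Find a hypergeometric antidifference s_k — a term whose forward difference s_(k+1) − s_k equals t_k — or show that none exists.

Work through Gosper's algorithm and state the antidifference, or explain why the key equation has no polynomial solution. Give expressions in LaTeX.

Step 1: r(k) = (k + 4)/(2*(k + 5)).
A = k/2 + 2, B = k + 5, C = 1.
Need (k/2 + 2)·f(k+1) − (k + 4)·f(k) = 1.
d = -1 from the (1,1,0) case.
deg f ≤ -1 is impossible — no certificate.

none (Gosper's algorithm certifies no s_k)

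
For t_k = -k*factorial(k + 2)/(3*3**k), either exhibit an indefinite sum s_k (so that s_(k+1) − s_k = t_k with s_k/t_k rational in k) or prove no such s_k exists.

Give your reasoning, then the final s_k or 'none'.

s_k = -factorial(k + 2)/3**k

The ratio is (k + 1)*(k + 3)/(3*k).
So A=k/3 + 1 and B=1, with C=k.
Set up (k/3 + 1)·f(k+1) − (1)·f(k) − (k) = 0.
d = 0 from the (1,0,1) case.
A polynomial solution: f(k) = 3.
Then R = B(k−1)f/C = 3/k, so s_k = R(k)·t_k = -factorial(k + 2)/3**k.
Δs = -k*factorial(k + 2)/(3*3**k), as required.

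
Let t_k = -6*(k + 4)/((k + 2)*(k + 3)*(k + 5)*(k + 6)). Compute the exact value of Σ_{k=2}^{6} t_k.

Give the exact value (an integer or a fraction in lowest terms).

Ratio r(k) = (k + 2)*(k + 5)**2/((k + 4)**2*(k + 7)).
A = k + 2, B = k + 7, C = k**2 + 8*k + 16.
Need (k + 2)·f(k+1) − (k + 6)·f(k) = k**2 + 8*k + 16.
deg f ≤ 4 (via 1,1,2).
Solve for f: f(k) = k*(k + 3)*(k + 4)*(k + 7)/20 (degree 4 ≤ 4).
Certificate R = B(k−1)f/C = k*(k + 3)*(k + 6)*(k + 7)/(20*(k + 4)) gives s_k = 3*k*(-k - 7)/(10*(k**2 + 7*k + 10)).
Verify: 6*(-k - 4)/(k**4 + 16*k**3 + 91*k**2 + 216*k + 180) matches t_k.
Telescoping: Σ = s_(7) − s_(2) = -49/180 − (-27/140) = -5/63.

Σ = -5/63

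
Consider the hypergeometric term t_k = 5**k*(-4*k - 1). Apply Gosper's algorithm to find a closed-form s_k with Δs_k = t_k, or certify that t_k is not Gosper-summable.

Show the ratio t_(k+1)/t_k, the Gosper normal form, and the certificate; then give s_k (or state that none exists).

r(k) = 5*(4*k + 5)/(4*k + 1) after simplifying.
A = 5, B = 1, C = k + 1/4.
Key eq: (5)·f(k+1) = (1)·f(k) + (k + 1/4).
deg f ≤ 1 (via 0,0,1).
Match coefficients ⇒ f(k) = (k - 1)/4.
Certificate R = B(k−1)f/C = (k - 1)/(4*k + 1) gives s_k = 5**k*(1 - k).
Check: Δs_k = 5**k*(-4*k - 1). ✓

s_k = 5**k*(1 - k)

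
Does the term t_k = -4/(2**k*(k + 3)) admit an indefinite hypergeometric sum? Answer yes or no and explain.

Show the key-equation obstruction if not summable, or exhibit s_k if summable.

Compute t_(k+1)/t_k: get (k + 3)/(2*(k + 4)).
Factor: A=k/2 + 3/2; B=k + 4; C=1.
f must satisfy (k/2 + 3/2)·f(k+1) − (k + 3)·f(k) = 1.
d = -1 from the (1,1,0) case.
deg f ≤ -1 is impossible — no certificate.

No; the degree bound rules out any f.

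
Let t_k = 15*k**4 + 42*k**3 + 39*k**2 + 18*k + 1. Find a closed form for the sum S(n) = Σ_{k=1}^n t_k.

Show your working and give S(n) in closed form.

S(n) = n*(3*n**4 + 18*n**3 + 39*n**2 + 39*n + 16)

t_(k+1)/t_k = (15*k**4 + 102*k**3 + 255*k**2 + 282*k + 115)/(15*k**4 + 42*k**3 + 39*k**2 + 18*k + 1).
Normal form (A,B,C) = (1, 1, k**4 + 14*k**3/5 + 13*k**2/5 + 6*k/5 + 1/15).
Solve (1)·f(k+1) − (1)·f(k) = k**4 + 14*k**3/5 + 13*k**2/5 + 6*k/5 + 1/15.
Degrees (0,0,4) ⇒ d ≤ 5.
A polynomial solution: f(k) = k*(3*k**4 + 3*k**3 - 3*k**2 - 2)/15.
R(k) = B(k−1)·f(k)/C(k) = k*(3*k**4 + 3*k**3 - 3*k**2 - 2)/(15*k**4 + 42*k**3 + 39*k**2 + 18*k + 1); s_k = R·t_k = k*(3*k**4 + 3*k**3 - 3*k**2 - 2).
Δs = 15*k**4 + 42*k**3 + 39*k**2 + 18*k + 1, as required.
Telescope: S(n) = s_(n+1) − s_(1) = 3*n**5 + 18*n**4 + 39*n**3 + 39*n**2 + 16*n + 1 − (1) = n*(3*n**4 + 18*n**3 + 39*n**2 + 39*n + 16).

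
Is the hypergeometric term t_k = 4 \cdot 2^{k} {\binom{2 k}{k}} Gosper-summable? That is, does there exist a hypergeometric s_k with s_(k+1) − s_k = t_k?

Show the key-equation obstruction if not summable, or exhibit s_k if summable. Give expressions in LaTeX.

No — t_k has no hypergeometric antidifference.

Step 1: r(k) = 4*(2*k + 1)/(k + 1).
Factor: A=8*k + 4; B=k + 1; C=1.
f must satisfy (8*k + 4)·f(k+1) − (k)·f(k) = 1.
deg f ≤ -1 (via 1,1,0).
deg f ≤ -1 is impossible — no certificate.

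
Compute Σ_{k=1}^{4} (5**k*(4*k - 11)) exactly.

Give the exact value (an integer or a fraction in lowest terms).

Σ = 3140

r(k) = 5*(4*k - 7)/(4*k - 11) after simplifying.
A = 5, B = 1, C = k - 11/4.
Key eq: (5)·f(k+1) = (1)·f(k) + (k - 11/4).
deg f ≤ 1 (via 0,0,1).
A polynomial solution: f(k) = (k - 4)/4.
Certificate R = B(k−1)f/C = (k - 4)/(4*k - 11) gives s_k = 5**k*(k - 4).
Δs = 5**k*(4*k - 11), as required.
Σ_(k=1)^(4) t_k = s_(5) − s_(1) = 3125 − (-15) = 3140.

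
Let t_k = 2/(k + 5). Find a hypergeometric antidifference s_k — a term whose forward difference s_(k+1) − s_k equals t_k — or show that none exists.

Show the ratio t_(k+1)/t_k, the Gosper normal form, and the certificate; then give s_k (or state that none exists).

not Gosper-summable; s_k does not exist

The ratio is (k + 5)/(k + 6).
A = k + 5, B = k + 6, C = 1.
Set up (k + 5)·f(k+1) − (k + 5)·f(k) − (1) = 0.
d = 0 from the (1,1,0) case.
f = c0 ⇒ A·f(k+1) − B(k−1)·f(k) − C = -1. The system {-1 = 0} is inconsistent; no antidifference.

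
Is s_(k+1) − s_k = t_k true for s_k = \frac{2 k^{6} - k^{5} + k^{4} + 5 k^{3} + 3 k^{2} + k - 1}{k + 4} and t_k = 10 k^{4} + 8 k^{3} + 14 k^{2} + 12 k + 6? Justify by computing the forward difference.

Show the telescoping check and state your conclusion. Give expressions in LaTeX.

Invalid: residual \frac{3 \left(- 8 k^{5} - 51 k^{4} - 42 k^{3} - 67 k^{2} - 52 k - 25\right)}{k^{2} + 9 k + 20} ≠ 0.

s_(k+1) = (2*k**6 + 11*k**5 + 26*k**4 + 39*k**3 + 44*k**2 + 33*k + 10)/(k + 5)
s_(k+1) − s_k = (10*k**6 + 74*k**5 + 133*k**4 + 172*k**3 + 193*k**2 + 138*k + 45)/(k**2 + 9*k + 20)
(s_(k+1) − s_k) − t_k = 3*(-8*k**5 - 51*k**4 - 42*k**3 - 67*k**2 - 52*k - 25)/(k**2 + 9*k + 20)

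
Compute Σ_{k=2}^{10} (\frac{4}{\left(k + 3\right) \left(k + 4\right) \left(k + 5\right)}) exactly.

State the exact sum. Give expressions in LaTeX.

Σ = 2/35

The ratio is (k + 3)/(k + 6).
Factor: A=k + 3; B=k + 6; C=1.
Key eq: (k + 3)·f(k+1) = (k + 5)·f(k) + (1).
From deg A=1, deg B=1, deg C=0: d=2.
Solve for f: f(k) = k*(k + 7)/24 (degree 2 ≤ 2).
R(k) = B(k−1)·f(k)/C(k) = k*(k + 5)*(k + 7)/24; s_k = R·t_k = k*(k + 7)/(6*(k + 3)*(k + 4)).
Verify: 4/(k**3 + 12*k**2 + 47*k + 60) matches t_k.
Telescoping: Σ = s_(11) − s_(2) = 11/70 − (1/10) = 2/35.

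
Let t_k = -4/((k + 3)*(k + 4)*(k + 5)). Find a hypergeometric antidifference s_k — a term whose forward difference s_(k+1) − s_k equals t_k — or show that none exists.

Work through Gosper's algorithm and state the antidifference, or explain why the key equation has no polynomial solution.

s_k = k*(-k - 7)/(6*(k + 3)*(k + 4))

Compute t_(k+1)/t_k: get (k + 3)/(k + 6).
Normal form (A,B,C) = (k + 3, k + 6, 1).
Set up (k + 3)·f(k+1) − (k + 5)·f(k) − (1) = 0.
Degrees (1,1,0) ⇒ d ≤ 2.
Match coefficients ⇒ f(k) = k*(k + 7)/24.
So s_k = (B(k−1)f/C)·t_k = (k*(k + 5)*(k + 7)/24)·t_k = k*(-k - 7)/(6*(k + 3)*(k + 4)).
s_(k+1) − s_k = -4/(k**3 + 12*k**2 + 47*k + 60) = t_k.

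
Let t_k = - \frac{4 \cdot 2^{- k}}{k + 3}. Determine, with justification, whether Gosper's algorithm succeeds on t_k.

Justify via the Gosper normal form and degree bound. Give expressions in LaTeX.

No; the degree bound rules out any f.

t_(k+1)/t_k = (k + 3)/(2*(k + 4)).
A = k/2 + 3/2, B = k + 4, C = 1.
Solve (k/2 + 3/2)·f(k+1) − (k + 3)·f(k) = 1.
Degrees (1,1,0) ⇒ d ≤ -1.
Bound -1 < 0, so the key equation has no polynomial solution.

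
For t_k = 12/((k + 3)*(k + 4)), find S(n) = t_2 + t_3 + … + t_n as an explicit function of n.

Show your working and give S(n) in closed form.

S(n) = 12*(n - 1)/(5*(n + 4))

Ratio r(k) = (k + 3)/(k + 5).
Factor: A=k + 3; B=k + 5; C=1.
Set up (k + 3)·f(k+1) − (k + 4)·f(k) − (1) = 0.
From deg A=1, deg B=1, deg C=0: d=1.
A polynomial solution: f(k) = k/3.
Certificate R = B(k−1)f/C = k*(k + 4)/3 gives s_k = 4*k/(k + 3).
Δs = 12/(k**2 + 7*k + 12), as required.
Evaluate: s_(n+1) = 4*(n + 1)/(n + 4); subtract s_(2) = 8/5 ⇒ S(n) = 12*(n - 1)/(5*(n + 4)).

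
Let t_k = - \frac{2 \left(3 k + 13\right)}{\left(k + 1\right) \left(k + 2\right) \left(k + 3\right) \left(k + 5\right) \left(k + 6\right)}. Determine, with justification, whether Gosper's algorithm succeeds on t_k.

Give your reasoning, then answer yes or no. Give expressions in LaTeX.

r(k) = (k + 1)*(k + 5)*(3*k + 16)/((k + 4)*(k + 7)*(3*k + 13)) after simplifying.
Normal form (A,B,C) = (k + 1, k + 7, k**2 + 25*k/3 + 52/3).
Set up (k + 1)·f(k+1) − (k + 6)·f(k) − (k**2 + 25*k/3 + 52/3) = 0.
Degrees (1,1,2) ⇒ d ≤ 5.
Solving with deg f ≤ 5: f(k) = k*(k + 3)*(k + 4)*(k**2 + 8*k + 17)/30.
Get s_k = R·t_k = k*(-k**2 - 8*k - 17)/(5*(k**3 + 8*k**2 + 17*k + 10)) with R(k) = B(k−1)f(k)/C(k) = k*(k + 3)*(k + 6)*(k**2 + 8*k + 17)/(10*(3*k + 13)).
Δs = 2*(-3*k - 13)/(k**5 + 17*k**4 + 107*k**3 + 307*k**2 + 396*k + 180), as required.

Yes. s_k = \frac{k \left(- k^{2} - 8 k - 17\right)}{5 \left(k^{3} + 8 k^{2} + 17 k + 10\right)}.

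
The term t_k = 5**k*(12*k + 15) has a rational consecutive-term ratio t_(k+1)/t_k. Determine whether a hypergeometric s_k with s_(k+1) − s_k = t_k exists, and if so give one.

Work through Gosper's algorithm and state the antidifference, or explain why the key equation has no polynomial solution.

Compute t_(k+1)/t_k: get 5*(4*k + 9)/(4*k + 5).
Gosper form: A/B · C(k+1)/C(k) with A=5, B=1, C=k + 5/4.
Set up (5)·f(k+1) − (1)·f(k) − (k + 5/4) = 0.
deg f ≤ 1 (via 0,0,1).
Solving with deg f ≤ 1: f(k) = k/4.
Then R = B(k−1)f/C = k/(4*k + 5), so s_k = R(k)·t_k = 3*5**k*k.
Δs = 5**k*(12*k + 15), as required.

s_k = 3*5**k*k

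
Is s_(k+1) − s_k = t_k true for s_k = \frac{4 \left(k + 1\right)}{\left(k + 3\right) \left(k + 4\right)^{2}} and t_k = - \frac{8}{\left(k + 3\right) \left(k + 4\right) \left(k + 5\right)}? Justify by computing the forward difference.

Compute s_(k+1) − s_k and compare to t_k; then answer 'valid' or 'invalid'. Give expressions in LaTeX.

s_(k+1) = 4*(k + 2)/((k + 4)*(k + 5)**2)
s_(k+1) − s_k = 4*(-2*k**2 - 9*k - 1)/(k**5 + 21*k**4 + 175*k**3 + 723*k**2 + 1480*k + 1200)
(s_(k+1) − s_k) − t_k = 12*(3*k + 13)/(k**5 + 21*k**4 + 175*k**3 + 723*k**2 + 1480*k + 1200)

Invalid: residual \frac{12 \left(3 k + 13\right)}{k^{5} + 21 k^{4} + 175 k^{3} + 723 k^{2} + 1480 k + 1200} ≠ 0.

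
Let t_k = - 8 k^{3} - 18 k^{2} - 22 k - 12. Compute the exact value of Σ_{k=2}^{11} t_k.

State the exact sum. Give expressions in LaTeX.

Compute t_(k+1)/t_k: get (4*k**3 + 21*k**2 + 41*k + 30)/(4*k**3 + 9*k**2 + 11*k + 6).
Gosper form: A/B · C(k+1)/C(k) with A=1, B=1, C=k**3 + 9*k**2/4 + 11*k/4 + 3/2.
Key eq: (1)·f(k+1) = (1)·f(k) + (k**3 + 9*k**2/4 + 11*k/4 + 3/2).
Degrees (0,0,3) ⇒ d ≤ 4.
Solve for f: f(k) = k*(k + 1)*(k**2 + 2)/4 (degree 4 ≤ 4).
Then R = B(k−1)f/C = k*(k**2 + 2)/(4*k**2 + 5*k + 6), so s_k = R(k)·t_k = 2*k*(-k**3 - k**2 - 2*k - 2).
Check: Δs_k = -8*k**3 - 18*k**2 - 22*k - 12. ✓
Σ_(k=2)^(11) t_k = s_(12) − s_(2) = -45552 − (-72) = -45480.

Σ = -45480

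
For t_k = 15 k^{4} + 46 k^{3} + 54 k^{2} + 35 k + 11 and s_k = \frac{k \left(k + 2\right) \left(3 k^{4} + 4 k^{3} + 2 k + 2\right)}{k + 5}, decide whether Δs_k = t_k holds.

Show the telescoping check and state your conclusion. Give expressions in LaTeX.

Invalid: residual \frac{3 \left(- 12 k^{5} - 117 k^{4} - 284 k^{3} - 303 k^{2} - 184 k - 55\right)}{k^{2} + 11 k + 30} ≠ 0.

s_(k+1) = (k + 1)*(k + 3)*(2*k + 3*(k + 1)**4 + 4*(k + 1)**3 + 4)/(k + 6)
s_(k+1) − s_k = (15*k**6 + 175*k**5 + 659*k**4 + 1157*k**3 + 1107*k**2 + 619*k + 165)/(k**2 + 11*k + 30)
(s_(k+1) − s_k) − t_k = 3*(-12*k**5 - 117*k**4 - 284*k**3 - 303*k**2 - 184*k - 55)/(k**2 + 11*k + 30)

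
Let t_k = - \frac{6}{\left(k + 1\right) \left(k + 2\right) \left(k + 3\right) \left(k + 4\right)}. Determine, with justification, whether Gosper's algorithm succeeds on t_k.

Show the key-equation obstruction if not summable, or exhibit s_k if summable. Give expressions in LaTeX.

Yes. s_k = \frac{k \left(- k^{2} - 6 k - 11\right)}{3 \left(k + 1\right) \left(k + 2\right) \left(k + 3\right)}.

Compute t_(k+1)/t_k: get (k + 1)/(k + 5).
Gosper form: A/B · C(k+1)/C(k) with A=k + 1, B=k + 5, C=1.
Set up (k + 1)·f(k+1) − (k + 4)·f(k) − (1) = 0.
Degrees (1,1,0) ⇒ d ≤ 3.
Solve for f: f(k) = k*(k**2 + 6*k + 11)/18 (degree 3 ≤ 3).
So s_k = (B(k−1)f/C)·t_k = (k*(k + 4)*(k**2 + 6*k + 11)/18)·t_k = k*(-k**2 - 6*k - 11)/(3*(k + 1)*(k + 2)*(k + 3)).
Δs = -6/(k**4 + 10*k**3 + 35*k**2 + 50*k + 24), as required.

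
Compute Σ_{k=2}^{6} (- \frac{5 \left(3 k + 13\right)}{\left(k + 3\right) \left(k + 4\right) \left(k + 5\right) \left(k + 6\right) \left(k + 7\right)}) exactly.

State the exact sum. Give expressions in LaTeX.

Σ = -4/273

t_(k+1)/t_k = (k + 3)*(3*k + 16)/((k + 8)*(3*k + 13)).
A = k + 3, B = k + 8, C = k + 13/3.
Need (k + 3)·f(k+1) − (k + 7)·f(k) = k + 13/3.
Bound: deg f ≤ 4.
A polynomial solution: f(k) = k*(k + 4)*(k**2 + 14*k + 63)/270.
Certificate R = B(k−1)f/C = k*(k + 4)*(k + 7)*(k**2 + 14*k + 63)/(90*(3*k + 13)) gives s_k = k*(-k**2 - 14*k - 63)/(18*(k**3 + 14*k**2 + 63*k + 90)).
Check: Δs_k = 5*(-3*k - 13)/(k**5 + 25*k**4 + 245*k**3 + 1175*k**2 + 2754*k + 2520). ✓
Evaluate s at k=7 and k=2: -49/936 and -19/504; difference -4/273.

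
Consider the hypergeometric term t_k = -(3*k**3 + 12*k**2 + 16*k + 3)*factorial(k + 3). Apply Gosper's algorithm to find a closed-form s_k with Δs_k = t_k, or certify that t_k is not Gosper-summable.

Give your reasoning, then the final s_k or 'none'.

Ratio r(k) = (3*k**4 + 33*k**3 + 133*k**2 + 230*k + 136)/(3*k**3 + 12*k**2 + 16*k + 3).
Normal form (A,B,C) = (k + 4, 1, k**3 + 4*k**2 + 16*k/3 + 1).
Solve (k + 4)·f(k+1) − (1)·f(k) = k**3 + 4*k**2 + 16*k/3 + 1.
From deg A=1, deg B=0, deg C=3: d=2.
Match coefficients ⇒ f(k) = (3*k**2 - 3*k + 1)/3.
R(k) = B(k−1)·f(k)/C(k) = (3*k**2 - 3*k + 1)/(3*k**3 + 12*k**2 + 16*k + 3); s_k = R·t_k = -(3*k**2 - 3*k + 1)*factorial(k + 3).
s_(k+1) − s_k = -(3*k**3 + 12*k**2 + 16*k + 3)*factorial(k + 3) = t_k.

s_k = -(3*k**2 - 3*k + 1)*factorial(k + 3)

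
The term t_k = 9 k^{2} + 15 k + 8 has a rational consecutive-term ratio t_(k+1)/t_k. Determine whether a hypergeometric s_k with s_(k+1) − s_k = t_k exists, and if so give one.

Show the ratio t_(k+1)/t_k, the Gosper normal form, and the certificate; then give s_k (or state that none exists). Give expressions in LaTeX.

s_k = k \left(3 k^{2} + 3 k + 2\right)

t_(k+1)/t_k = (9*k**2 + 33*k + 32)/(9*k**2 + 15*k + 8).
Gosper form: A/B · C(k+1)/C(k) with A=1, B=1, C=k**2 + 5*k/3 + 8/9.
Solve (1)·f(k+1) − (1)·f(k) = k**2 + 5*k/3 + 8/9.
deg f ≤ 3 (via 0,0,2).
Coefficient equations give f(k) = k*(3*k**2 + 3*k + 2)/9.
Get s_k = R·t_k = k*(3*k**2 + 3*k + 2) with R(k) = B(k−1)f(k)/C(k) = k*(3*k**2 + 3*k + 2)/(9*k**2 + 15*k + 8).
Δs = 9*k**2 + 15*k + 8, as required.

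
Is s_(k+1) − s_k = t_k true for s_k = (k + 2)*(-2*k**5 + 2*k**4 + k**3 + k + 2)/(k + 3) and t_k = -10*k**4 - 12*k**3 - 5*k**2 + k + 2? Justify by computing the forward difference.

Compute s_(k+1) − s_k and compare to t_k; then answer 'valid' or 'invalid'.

Invalid: residual 2*(4*k**5 + 22*k**4 + 21*k**3 + 7*k**2 - 2*k - 2)/(k**2 + 7*k + 12) ≠ 0.

s_(k+1) = (k + 3)*(k - 2*(k + 1)**5 + 2*(k + 1)**4 + (k + 1)**3 + 3)/(k + 4)
s_(k+1) − s_k = (-10*k**6 - 74*k**5 - 165*k**4 - 136*k**3 - 37*k**2 + 22*k + 20)/(k**2 + 7*k + 12)
(s_(k+1) − s_k) − t_k = 2*(4*k**5 + 22*k**4 + 21*k**3 + 7*k**2 - 2*k - 2)/(k**2 + 7*k + 12)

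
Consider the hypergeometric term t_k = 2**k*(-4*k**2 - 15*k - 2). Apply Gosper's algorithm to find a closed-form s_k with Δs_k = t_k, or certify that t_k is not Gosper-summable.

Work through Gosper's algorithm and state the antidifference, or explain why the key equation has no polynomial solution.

The ratio is 2*(4*k**2 + 23*k + 21)/(4*k**2 + 15*k + 2).
Factor: A=2; B=1; C=k**2 + 15*k/4 + 1/2.
Key eq: (2)·f(k+1) = (1)·f(k) + (k**2 + 15*k/4 + 1/2).
From deg A=0, deg B=0, deg C=2: d=2.
Solve for f: f(k) = (4*k**2 - k - 4)/4 (degree 2 ≤ 2).
So s_k = (B(k−1)f/C)·t_k = ((4*k**2 - k - 4)/(4*k**2 + 15*k + 2))·t_k = 2**k*(-4*k**2 + k + 4).
s_(k+1) − s_k = 2**k*(-4*k**2 - 15*k - 2) = t_k.

s_k = 2**k*(-4*k**2 + k + 4)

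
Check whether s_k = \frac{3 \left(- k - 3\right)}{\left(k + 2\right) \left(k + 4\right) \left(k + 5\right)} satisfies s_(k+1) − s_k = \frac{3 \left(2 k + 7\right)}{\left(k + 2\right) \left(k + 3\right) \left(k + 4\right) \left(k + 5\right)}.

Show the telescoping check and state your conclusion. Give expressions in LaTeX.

Invalid: residual \frac{6 \left(- 3 k - 10\right)}{k^{5} + 20 k^{4} + 155 k^{3} + 580 k^{2} + 1044 k + 720} ≠ 0.

s_(k+1) = 3*(-k - 4)/((k + 3)*(k + 5)*(k + 6))
s_(k+1) − s_k = 3*(2*k**2 + 13*k + 22)/(k**5 + 20*k**4 + 155*k**3 + 580*k**2 + 1044*k + 720)
(s_(k+1) − s_k) − t_k = 6*(-3*k - 10)/(k**5 + 20*k**4 + 155*k**3 + 580*k**2 + 1044*k + 720)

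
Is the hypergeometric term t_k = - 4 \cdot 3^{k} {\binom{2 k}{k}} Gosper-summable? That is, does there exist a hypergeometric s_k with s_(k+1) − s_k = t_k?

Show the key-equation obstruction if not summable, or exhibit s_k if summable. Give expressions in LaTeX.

t_(k+1)/t_k = 6*(2*k + 1)/(k + 1).
Take A(k)=12*k + 6, B(k)=k + 1, C(k)=1.
Need (12*k + 6)·f(k+1) − (k)·f(k) = 1.
d = -1 from the (1,1,0) case.
Negative degree bound (-1): no f exists, t_k not Gosper-summable.

No — key equation has no polynomial f.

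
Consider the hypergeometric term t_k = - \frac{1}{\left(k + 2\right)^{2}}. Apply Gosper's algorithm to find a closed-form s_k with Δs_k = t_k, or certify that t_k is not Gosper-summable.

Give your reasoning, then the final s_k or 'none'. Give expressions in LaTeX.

not Gosper-summable; s_k does not exist

Compute t_(k+1)/t_k: get (k + 2)**2/(k + 3)**2.
Factor: A=k**2 + 4*k + 4; B=k**2 + 6*k + 9; C=1.
Key eq: (k**2 + 4*k + 4)·f(k+1) = (k**2 + 4*k + 4)·f(k) + (1).
deg f ≤ 0 (via 2,2,0).
Generic f = c0 gives residual -1; -1 = 0 cannot hold, so t_k is not Gosper-summable.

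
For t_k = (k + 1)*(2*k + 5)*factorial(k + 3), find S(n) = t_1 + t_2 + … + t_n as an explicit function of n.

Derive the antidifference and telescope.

Step 1: r(k) = (k + 2)*(k + 4)*(2*k + 7)/((k + 1)*(2*k + 5)).
Take A(k)=k + 4, B(k)=1, C(k)=k**2 + 7*k/2 + 5/2.
f must satisfy (k + 4)·f(k+1) − (1)·f(k) = k**2 + 7*k/2 + 5/2.
deg f ≤ 1 (via 1,0,2).
Match coefficients ⇒ f(k) = (2*k - 1)/2.
R(k) = B(k−1)·f(k)/C(k) = (2*k - 1)/((k + 1)*(2*k + 5)); s_k = R·t_k = (2*k - 1)*factorial(k + 3).
s_(k+1) − s_k = (k + 1)*(2*k + 5)*factorial(k + 3) = t_k.
Evaluate: s_(n+1) = (2*n + 1)*factorial(n + 4); subtract s_(1) = 24 ⇒ S(n) = 2*n*factorial(n + 4) + factorial(n + 4) - 24.

S(n) = 2*n*factorial(n + 4) + factorial(n + 4) - 24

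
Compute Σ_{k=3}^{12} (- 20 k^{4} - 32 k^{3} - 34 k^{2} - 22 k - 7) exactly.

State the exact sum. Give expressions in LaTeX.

Step 1: r(k) = (20*k**4 + 112*k**3 + 250*k**2 + 266*k + 115)/(20*k**4 + 32*k**3 + 34*k**2 + 22*k + 7).
So A=1 and B=1, with C=k**4 + 8*k**3/5 + 17*k**2/10 + 11*k/10 + 7/20.
Solve (1)·f(k+1) − (1)·f(k) = k**4 + 8*k**3/5 + 17*k**2/10 + 11*k/10 + 7/20.
d = 5 from the (0,0,4) case.
Solving with deg f ≤ 5: f(k) = k*(4*k**4 - 2*k**3 + 2*k**2 + 2*k + 1)/20.
R(k) = B(k−1)·f(k)/C(k) = k*(4*k**4 - 2*k**3 + 2*k**2 + 2*k + 1)/(20*k**4 + 32*k**3 + 34*k**2 + 22*k + 7); s_k = R·t_k = k*(-4*k**4 + 2*k**3 - 2*k**2 - 2*k - 1).
Check: Δs_k = -20*k**4 - 32*k**3 - 34*k**2 - 22*k - 7. ✓
Sum = s_(13) − s_(3); s_(13) = -1432795, s_(3) = -885 ⇒ -1431910.

Σ = -1431910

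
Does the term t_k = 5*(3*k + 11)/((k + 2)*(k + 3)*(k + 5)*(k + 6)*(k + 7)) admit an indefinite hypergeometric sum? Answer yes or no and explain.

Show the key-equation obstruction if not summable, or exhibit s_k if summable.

Yes. s_k = k*(k**2 + 13*k + 52)/(12*(k**3 + 13*k**2 + 52*k + 60)).

Ratio r(k) = (k + 2)*(k + 5)*(3*k + 14)/((k + 4)*(k + 8)*(3*k + 11)).
So A=k + 2 and B=k + 8, with C=k**2 + 23*k/3 + 44/3.
Key eq: (k + 2)·f(k+1) = (k + 7)·f(k) + (k**2 + 23*k/3 + 44/3).
deg f ≤ 5 (via 1,1,2).
Solving with deg f ≤ 5: f(k) = k*(k + 3)*(k + 4)*(k**2 + 13*k + 52)/180.
Then R = B(k−1)f/C = k*(k + 3)*(k + 7)*(k**2 + 13*k + 52)/(60*(3*k + 11)), so s_k = R(k)·t_k = k*(k**2 + 13*k + 52)/(12*(k**3 + 13*k**2 + 52*k + 60)).
Δs = 5*(3*k + 11)/(k**5 + 23*k**4 + 203*k**3 + 853*k**2 + 1692*k + 1260), as required.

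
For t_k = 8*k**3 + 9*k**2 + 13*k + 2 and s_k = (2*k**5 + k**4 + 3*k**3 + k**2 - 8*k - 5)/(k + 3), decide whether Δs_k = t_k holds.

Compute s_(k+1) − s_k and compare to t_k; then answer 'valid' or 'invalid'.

Invalid: residual 2*(-6*k**4 - 34*k**3 - 36*k**2 - 44*k - 11)/(k**2 + 7*k + 12) ≠ 0.

s_(k+1) = (2*k**5 + 11*k**4 + 27*k**3 + 36*k**2 + 17*k - 6)/(k + 4)
s_(k+1) − s_k = (8*k**5 + 53*k**4 + 104*k**3 + 129*k**2 + 82*k + 2)/(k**2 + 7*k + 12)
(s_(k+1) − s_k) − t_k = 2*(-6*k**4 - 34*k**3 - 36*k**2 - 44*k - 11)/(k**2 + 7*k + 12)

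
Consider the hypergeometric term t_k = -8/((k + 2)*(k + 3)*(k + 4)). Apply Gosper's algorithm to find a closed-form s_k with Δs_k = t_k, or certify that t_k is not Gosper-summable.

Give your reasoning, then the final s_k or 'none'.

s_k = 2*k*(-k - 5)/(3*(k + 2)*(k + 3))

The ratio is (k + 2)/(k + 5).
Gosper form: A/B · C(k+1)/C(k) with A=k + 2, B=k + 5, C=1.
Set up (k + 2)·f(k+1) − (k + 4)·f(k) − (1) = 0.
d = 2 from the (1,1,0) case.
Coefficient equations give f(k) = k*(k + 5)/12.
Get s_k = R·t_k = 2*k*(-k - 5)/(3*(k + 2)*(k + 3)) with R(k) = B(k−1)f(k)/C(k) = k*(k + 4)*(k + 5)/12.
s_(k+1) − s_k = -8/(k**3 + 9*k**2 + 26*k + 24) = t_k.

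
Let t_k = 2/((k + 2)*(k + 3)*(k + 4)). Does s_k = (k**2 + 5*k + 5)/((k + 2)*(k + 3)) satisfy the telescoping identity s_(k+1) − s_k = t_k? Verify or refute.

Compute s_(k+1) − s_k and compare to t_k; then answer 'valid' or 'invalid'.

s_(k+1) = (5*k + (k + 1)**2 + 10)/((k + 3)*(k + 4))
s_(k+1) − s_k = 2/(k**3 + 9*k**2 + 26*k + 24)
(s_(k+1) − s_k) − t_k = 0

Valid: the claim telescopes to t_k.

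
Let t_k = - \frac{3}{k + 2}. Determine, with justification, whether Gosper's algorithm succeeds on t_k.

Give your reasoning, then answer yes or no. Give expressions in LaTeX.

No — the linear system for f has no solution.

Step 1: r(k) = (k + 2)/(k + 3).
Gosper form: A/B · C(k+1)/C(k) with A=k + 2, B=k + 3, C=1.
Set up (k + 2)·f(k+1) − (k + 2)·f(k) − (1) = 0.
d = 0 from the (1,1,0) case.
Put f(k) = c0: A·f(k+1) − B(k−1)·f(k) − C = -1; need -1 = 0 — inconsistent ⇒ no f, not summable.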